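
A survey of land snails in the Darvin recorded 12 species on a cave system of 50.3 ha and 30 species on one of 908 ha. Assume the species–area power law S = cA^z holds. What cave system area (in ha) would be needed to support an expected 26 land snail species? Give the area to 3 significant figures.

z = ln(30/12) / ln(908/50.3) = 0.9163 / 2.8932 = 0.3167
c = 12 / 50.3^0.3167 = 12 / 3.458 = 3.47
A = (26/3.47)^(1/0.3167) ⇒ ln A = ln(7.493)/0.3167 = 6.3594
A = e^6.3594 ≈ 577.9 ha

578 ha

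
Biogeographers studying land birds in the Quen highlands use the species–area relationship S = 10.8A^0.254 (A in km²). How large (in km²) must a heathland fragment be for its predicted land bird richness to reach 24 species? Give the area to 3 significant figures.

23.2 km²

24 = 10.8 × A^0.254  ⇒  A^0.254 = 24/10.8 = 2.222
ln A = ln(2.222) / 0.254 = 0.7985 / 0.254 = 3.1437
A = e^3.1437 ≈ 23.19 km²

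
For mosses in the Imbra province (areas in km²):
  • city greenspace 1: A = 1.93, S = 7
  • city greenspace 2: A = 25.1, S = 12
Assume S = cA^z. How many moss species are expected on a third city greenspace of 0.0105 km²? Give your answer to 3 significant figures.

z = ln(12/7) / ln(25.1/1.93) = 0.5390 / 2.5653 = 0.2101
c = 7 / 1.93^0.2101 = 7 / 1.148 = 6.097
S₃ = 6.097 × 0.0105^0.2101 = 6.097 × 0.3839 ≈ 2.341

2.34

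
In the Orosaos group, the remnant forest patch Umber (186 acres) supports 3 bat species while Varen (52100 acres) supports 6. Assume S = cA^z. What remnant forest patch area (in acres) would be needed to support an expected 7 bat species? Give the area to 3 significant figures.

182000 acres

z = ln(6/3) / ln(52100/186) = 0.6931 / 5.6352 = 0.1230
c = 3 / 186^0.1230 = 3 / 1.902 = 1.577
A = (7/1.577)^(1/0.1230) ⇒ ln A = ln(4.437)/0.1230 = 12.1141
A = e^12.1141 ≈ 182433 acres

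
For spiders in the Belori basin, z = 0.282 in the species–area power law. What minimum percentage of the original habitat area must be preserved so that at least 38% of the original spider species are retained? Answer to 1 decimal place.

Need (A_new/A_old)^0.282 = 0.38, so A_new/A_old = 0.38^(1/0.282) = 0.38^3.546
ln(A_new/A_old) = ln 0.38 / 0.282 = -0.9676 / 0.282 = -3.4311
A_new/A_old = e^-3.4311 ≈ 0.03235

3.2%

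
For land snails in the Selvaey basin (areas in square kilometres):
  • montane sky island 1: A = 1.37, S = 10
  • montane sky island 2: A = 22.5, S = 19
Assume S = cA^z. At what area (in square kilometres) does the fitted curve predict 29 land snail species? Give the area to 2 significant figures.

140 square kilometres

z = ln(19/10) / ln(22.5/1.37) = 0.6419 / 2.7987 = 0.2293
c = 10 / 1.37^0.2293 = 10 / 1.075 = 9.303
A = (29/9.303)^(1/0.2293) ⇒ ln A = ln(3.117)/0.2293 = 4.9573
A = e^4.9573 ≈ 142.2 square kilometres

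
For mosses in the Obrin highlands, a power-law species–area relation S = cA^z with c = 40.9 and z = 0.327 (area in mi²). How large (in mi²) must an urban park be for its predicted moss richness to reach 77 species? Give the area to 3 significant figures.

6.92 mi²

77 = 40.9 × A^0.327  ⇒  A^0.327 = 77/40.9 = 1.883
ln A = ln(1.883) / 0.327 = 0.6327 / 0.327 = 1.9348
A = e^1.9348 ≈ 6.923 mi²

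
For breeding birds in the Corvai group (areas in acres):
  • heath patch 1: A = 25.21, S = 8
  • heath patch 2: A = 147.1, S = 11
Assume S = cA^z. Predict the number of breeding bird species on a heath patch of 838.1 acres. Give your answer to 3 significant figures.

z = ln(11/8) / ln(147.1/25.21) = 0.3185 / 1.7639 = 0.1805
c = 8 / 25.21^0.1805 = 8 / 1.791 = 4.467
S₃ = 4.467 × 838.1^0.1805 = 4.467 × 3.371 ≈ 15.06

15.1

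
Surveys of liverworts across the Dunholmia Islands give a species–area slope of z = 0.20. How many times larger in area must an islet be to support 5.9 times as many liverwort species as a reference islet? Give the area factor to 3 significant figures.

(A₂/A₁)^0.2 = 5.9, so A₂/A₁ = 5.9^(1/0.2) = 5.9^5
ln(A₂/A₁) = ln 5.9 / 0.2 = 1.7750 / 0.2 = 8.8748
A₂/A₁ = e^8.8748 ≈ 7149

7150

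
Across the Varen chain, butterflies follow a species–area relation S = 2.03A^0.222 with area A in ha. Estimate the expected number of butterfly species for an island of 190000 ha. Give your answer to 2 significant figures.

30

S = 2.03 × 190000^0.222
ln S = ln 2.03 + 0.222 × ln 190000 = 0.7080 + 0.222 × 12.1548 = 3.4064
S = e^3.4064 ≈ 30.16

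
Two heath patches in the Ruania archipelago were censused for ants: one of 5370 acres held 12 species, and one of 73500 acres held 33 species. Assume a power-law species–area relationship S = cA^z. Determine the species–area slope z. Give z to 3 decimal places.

Taking logs: ln S = ln c + z ln A, so z = (ln S₂ − ln S₁)/(ln A₂ − ln A₁).
z = ln(33/12) / ln(73500/5370) = ln(2.75) / ln(13.69) = 1.0116 / 2.6165 = 0.3866

0.387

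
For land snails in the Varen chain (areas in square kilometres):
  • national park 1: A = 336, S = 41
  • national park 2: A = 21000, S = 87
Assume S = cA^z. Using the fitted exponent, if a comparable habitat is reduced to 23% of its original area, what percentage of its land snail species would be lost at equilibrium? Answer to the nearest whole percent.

z = ln(87/41) / ln(21000/336) = 0.7523 / 4.1352 = 0.1819
S_new/S_old = (A_new/A_old)^z = 0.23^0.1819 = exp(0.1819 × -1.4697) = 0.7654
Fraction lost = 1 − 0.7654 = 0.2346

23%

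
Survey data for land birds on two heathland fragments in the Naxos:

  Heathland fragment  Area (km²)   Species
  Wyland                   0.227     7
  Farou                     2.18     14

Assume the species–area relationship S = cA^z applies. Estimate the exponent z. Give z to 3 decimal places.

Taking logs: ln S = ln c + z ln A, so z = (ln S₂ − ln S₁)/(ln A₂ − ln A₁).
z = ln(14/7) / ln(2.18/0.227) = ln(2) / ln(9.604) = 0.6931 / 2.2621 = 0.3064

0.306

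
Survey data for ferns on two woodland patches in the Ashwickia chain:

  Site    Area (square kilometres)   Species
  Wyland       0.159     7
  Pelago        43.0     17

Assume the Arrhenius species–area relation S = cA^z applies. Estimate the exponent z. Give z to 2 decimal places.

Taking logs: ln S = ln c + z ln A, so z = (ln S₂ − ln S₁)/(ln A₂ − ln A₁).
z = ln(17/7) / ln(43/0.159) = ln(2.429) / ln(270.4) = 0.8873 / 5.6001 = 0.1584

0.16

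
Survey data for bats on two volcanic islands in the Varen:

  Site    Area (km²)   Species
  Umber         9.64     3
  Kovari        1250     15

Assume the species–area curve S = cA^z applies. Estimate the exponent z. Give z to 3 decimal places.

Taking logs: ln S = ln c + z ln A, so z = (ln S₂ − ln S₁)/(ln A₂ − ln A₁).
z = ln(15/3) / ln(1250/9.64) = ln(5) / ln(129.7) = 1.6094 / 4.8650 = 0.3308

0.331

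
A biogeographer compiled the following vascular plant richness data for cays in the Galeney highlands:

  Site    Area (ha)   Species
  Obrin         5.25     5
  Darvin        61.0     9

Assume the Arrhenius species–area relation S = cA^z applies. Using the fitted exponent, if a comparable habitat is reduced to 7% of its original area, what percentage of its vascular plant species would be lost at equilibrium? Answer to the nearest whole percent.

z = ln(9/5) / ln(61/5.25) = 0.5878 / 2.4526 = 0.2397
S_new/S_old = (A_new/A_old)^z = 0.07^0.2397 = exp(0.2397 × -2.6593) = 0.5287
Fraction lost = 1 − 0.5287 = 0.4713

47%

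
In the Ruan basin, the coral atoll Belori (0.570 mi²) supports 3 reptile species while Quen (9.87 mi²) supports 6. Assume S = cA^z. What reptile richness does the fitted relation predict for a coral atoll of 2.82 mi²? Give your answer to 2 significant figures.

4.4

z = ln(6/3) / ln(9.87/0.57) = 0.6931 / 2.8516 = 0.2431
c = 3 / 0.57^0.2431 = 3 / 0.8723 = 3.439
S₃ = 3.439 × 2.82^0.2431 = 3.439 × 1.287 ≈ 4.425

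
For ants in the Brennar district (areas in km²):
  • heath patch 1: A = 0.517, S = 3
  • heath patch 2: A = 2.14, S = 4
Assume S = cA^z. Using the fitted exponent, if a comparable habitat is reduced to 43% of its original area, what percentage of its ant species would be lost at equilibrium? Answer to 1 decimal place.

z = ln(4/3) / ln(2.14/0.517) = 0.2877 / 1.4205 = 0.2025
S_new/S_old = (A_new/A_old)^z = 0.43^0.2025 = exp(0.2025 × -0.8440) = 0.8429
Fraction lost = 1 − 0.8429 = 0.1571

15.7%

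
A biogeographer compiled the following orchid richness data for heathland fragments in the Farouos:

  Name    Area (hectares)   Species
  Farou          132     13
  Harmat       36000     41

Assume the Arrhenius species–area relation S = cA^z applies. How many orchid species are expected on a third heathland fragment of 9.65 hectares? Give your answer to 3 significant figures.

7.61

z = ln(41/13) / ln(36000/132) = 1.1486 / 5.6085 = 0.2048
c = 13 / 132^0.2048 = 13 / 2.718 = 4.782
S₃ = 4.782 × 9.65^0.2048 = 4.782 × 1.591 ≈ 7.608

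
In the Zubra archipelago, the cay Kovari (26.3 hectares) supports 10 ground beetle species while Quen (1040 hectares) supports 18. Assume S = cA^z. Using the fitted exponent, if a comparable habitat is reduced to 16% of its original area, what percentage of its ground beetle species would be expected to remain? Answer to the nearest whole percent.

z = ln(18/10) / ln(1040/26.3) = 0.5878 / 3.6774 = 0.1598
S_new/S_old = (A_new/A_old)^z = 0.16^0.1598 = exp(0.1598 × -1.8326) = 0.7461

75%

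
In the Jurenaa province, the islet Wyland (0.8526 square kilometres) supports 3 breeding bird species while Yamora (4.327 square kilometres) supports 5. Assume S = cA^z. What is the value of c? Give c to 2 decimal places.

3.15

z = ln(S₂/S₁) / ln(A₂/A₁) = ln(5/3) / ln(4.327/0.8526) = 0.5108 / 1.6243 = 0.3145
c = S₁ / A₁^z = 3 / 0.8526^0.3145 = 3 / 0.9511 = 3.154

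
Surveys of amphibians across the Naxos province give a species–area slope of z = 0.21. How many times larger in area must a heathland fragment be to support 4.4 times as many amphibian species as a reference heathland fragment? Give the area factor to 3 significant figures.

(A₂/A₁)^0.21 = 4.4, so A₂/A₁ = 4.4^(1/0.21) = 4.4^4.762
ln(A₂/A₁) = ln 4.4 / 0.21 = 1.4816 / 0.21 = 7.0553
A₂/A₁ = e^7.0553 ≈ 1159

1160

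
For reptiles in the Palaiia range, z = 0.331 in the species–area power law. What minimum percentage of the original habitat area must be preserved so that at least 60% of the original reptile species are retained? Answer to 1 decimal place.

21.4%

Need (A_new/A_old)^0.331 = 0.6, so A_new/A_old = 0.6^(1/0.331) = 0.6^3.021
ln(A_new/A_old) = ln 0.6 / 0.331 = -0.5108 / 0.331 = -1.5433
A_new/A_old = e^-1.5433 ≈ 0.2137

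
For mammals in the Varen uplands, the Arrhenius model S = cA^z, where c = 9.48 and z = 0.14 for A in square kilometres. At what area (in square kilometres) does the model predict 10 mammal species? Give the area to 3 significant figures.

10 = 9.48 × A^0.14  ⇒  A^0.14 = 10/9.48 = 1.055
ln A = ln(1.055) / 0.14 = 0.0534 / 0.14 = 0.3814
A = e^0.3814 ≈ 1.464 square kilometres

1.46 square kilometres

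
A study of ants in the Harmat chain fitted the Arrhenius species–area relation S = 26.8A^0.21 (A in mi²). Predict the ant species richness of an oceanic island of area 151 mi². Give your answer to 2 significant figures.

S = 26.8 × 151^0.21
ln S = ln 26.8 + 0.21 × ln 151 = 3.2884 + 0.21 × 5.0173 = 4.3420
S = e^4.3420 ≈ 76.86

77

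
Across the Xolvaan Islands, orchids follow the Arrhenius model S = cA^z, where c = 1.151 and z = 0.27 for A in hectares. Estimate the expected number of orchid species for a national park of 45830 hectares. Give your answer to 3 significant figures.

20.9

S = 1.151 × 45830^0.27 = 1.151 × 18.13 ≈ 20.87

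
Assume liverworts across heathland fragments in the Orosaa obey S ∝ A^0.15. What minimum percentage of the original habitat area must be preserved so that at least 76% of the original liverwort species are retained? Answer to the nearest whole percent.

16%

Need (A_new/A_old)^0.15 = 0.76, so A_new/A_old = 0.76^(1/0.15) = 0.76^6.667
ln(A_new/A_old) = ln 0.76 / 0.15 = -0.2744 / 0.15 = -1.8296
A_new/A_old = e^-1.8296 ≈ 0.1605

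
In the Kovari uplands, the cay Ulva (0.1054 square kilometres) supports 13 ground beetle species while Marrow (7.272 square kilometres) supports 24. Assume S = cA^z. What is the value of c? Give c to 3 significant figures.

z = ln(S₂/S₁) / ln(A₂/A₁) = ln(24/13) / ln(7.272/0.1054) = 0.6131 / 4.2340 = 0.1448
c = S₁ / A₁^z = 13 / 0.1054^0.1448 = 13 / 0.7219 = 18.01

18.0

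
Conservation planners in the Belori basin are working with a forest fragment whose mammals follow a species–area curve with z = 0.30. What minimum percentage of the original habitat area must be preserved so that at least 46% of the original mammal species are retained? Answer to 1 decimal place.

Need (A_new/A_old)^0.3 = 0.46, so A_new/A_old = 0.46^(1/0.3) = 0.46^3.333
ln(A_new/A_old) = ln 0.46 / 0.3 = -0.7765 / 0.3 = -2.5884
A_new/A_old = e^-2.5884 ≈ 0.07514

7.5%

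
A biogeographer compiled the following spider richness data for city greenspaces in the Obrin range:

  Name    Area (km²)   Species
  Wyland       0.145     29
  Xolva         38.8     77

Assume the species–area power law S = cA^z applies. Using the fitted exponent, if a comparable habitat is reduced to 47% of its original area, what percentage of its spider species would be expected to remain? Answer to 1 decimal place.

z = ln(77/29) / ln(38.8/0.145) = 0.9765 / 5.5894 = 0.1747
S_new/S_old = (A_new/A_old)^z = 0.47^0.1747 = exp(0.1747 × -0.7550) = 0.8764

87.6%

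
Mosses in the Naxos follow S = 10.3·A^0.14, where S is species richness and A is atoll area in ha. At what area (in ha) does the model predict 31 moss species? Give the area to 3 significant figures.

31 = 10.3 × A^0.14  ⇒  A^0.14 = 31/10.3 = 3.01
ln A = ln(3.01) / 0.14 = 1.1018 / 0.14 = 7.8703
A = e^7.8703 ≈ 2618 ha

2620 ha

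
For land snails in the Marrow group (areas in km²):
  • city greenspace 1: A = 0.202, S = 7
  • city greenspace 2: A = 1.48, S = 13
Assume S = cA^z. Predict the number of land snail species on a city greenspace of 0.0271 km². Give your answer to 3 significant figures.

3.75

z = ln(13/7) / ln(1.48/0.202) = 0.6190 / 1.9915 = 0.3108
c = 7 / 0.202^0.3108 = 7 / 0.6082 = 11.51
S₃ = 11.51 × 0.0271^0.3108 = 11.51 × 0.3258 ≈ 3.749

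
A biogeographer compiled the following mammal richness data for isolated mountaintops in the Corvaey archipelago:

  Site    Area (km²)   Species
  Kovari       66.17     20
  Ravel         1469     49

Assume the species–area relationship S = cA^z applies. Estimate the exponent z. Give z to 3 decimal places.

0.289

Taking logs: ln S = ln c + z ln A, so z = (ln S₂ − ln S₁)/(ln A₂ − ln A₁).
z = ln(49/20) / ln(1469/66.17) = ln(2.45) / ln(22.2) = 0.8961 / 3.1001 = 0.2891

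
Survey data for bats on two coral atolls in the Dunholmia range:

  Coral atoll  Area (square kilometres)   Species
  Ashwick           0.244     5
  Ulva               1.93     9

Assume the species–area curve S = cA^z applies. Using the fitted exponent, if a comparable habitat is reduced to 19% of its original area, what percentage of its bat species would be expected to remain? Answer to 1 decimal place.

z = ln(9/5) / ln(1.93/0.244) = 0.5878 / 2.0681 = 0.2842
S_new/S_old = (A_new/A_old)^z = 0.19^0.2842 = exp(0.2842 × -1.6607) = 0.6238

62.4%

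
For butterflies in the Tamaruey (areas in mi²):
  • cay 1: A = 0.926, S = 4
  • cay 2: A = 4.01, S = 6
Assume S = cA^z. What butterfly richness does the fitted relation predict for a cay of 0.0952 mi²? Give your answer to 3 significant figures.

2.13

z = ln(6/4) / ln(4.01/0.926) = 0.4055 / 1.4657 = 0.2766
c = 4 / 0.926^0.2766 = 4 / 0.979 = 4.086
S₃ = 4.086 × 0.0952^0.2766 = 4.086 × 0.5217 ≈ 2.132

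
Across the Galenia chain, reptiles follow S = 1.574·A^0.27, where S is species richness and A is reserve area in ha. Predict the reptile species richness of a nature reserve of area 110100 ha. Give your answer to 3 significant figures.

S = 1.574 × 110100^0.27
ln S = ln 1.574 + 0.27 × ln 110100 = 0.4536 + 0.27 × 11.6091 = 3.5881
S = e^3.5881 ≈ 36.16

36.2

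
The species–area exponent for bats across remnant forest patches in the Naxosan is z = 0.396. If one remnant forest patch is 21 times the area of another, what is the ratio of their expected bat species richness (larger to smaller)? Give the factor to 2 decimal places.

3.34

S₂/S₁ = (A₂/A₁)^z = 21^0.396
ln(S₂/S₁) = 0.396 × ln 21 = 0.396 × 3.0445 = 1.2056
S₂/S₁ = e^1.2056 ≈ 3.339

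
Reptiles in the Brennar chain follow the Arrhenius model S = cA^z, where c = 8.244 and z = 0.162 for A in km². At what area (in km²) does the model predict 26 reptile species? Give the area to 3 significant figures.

26 = 8.244 × A^0.162  ⇒  A^0.162 = 26/8.244 = 3.154
ln A = ln(3.154) / 0.162 = 1.1486 / 0.162 = 7.0902
A = e^7.0902 ≈ 1200 km²

1200 km²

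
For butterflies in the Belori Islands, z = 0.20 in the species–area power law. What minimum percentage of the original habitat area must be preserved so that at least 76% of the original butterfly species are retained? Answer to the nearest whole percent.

Need (A_new/A_old)^0.2 = 0.76, so A_new/A_old = 0.76^(1/0.2) = 0.76^5
ln(A_new/A_old) = ln 0.76 / 0.2 = -0.2744 / 0.2 = -1.3722
A_new/A_old = e^-1.3722 ≈ 0.2536

25%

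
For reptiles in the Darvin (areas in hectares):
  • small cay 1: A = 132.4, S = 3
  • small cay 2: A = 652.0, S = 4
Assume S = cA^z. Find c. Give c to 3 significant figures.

z = ln(S₂/S₁) / ln(A₂/A₁) = ln(4/3) / ln(652/132.4) = 0.2877 / 1.5942 = 0.1805
c = S₁ / A₁^z = 3 / 132.4^0.1805 = 3 / 2.415 = 1.242

1.24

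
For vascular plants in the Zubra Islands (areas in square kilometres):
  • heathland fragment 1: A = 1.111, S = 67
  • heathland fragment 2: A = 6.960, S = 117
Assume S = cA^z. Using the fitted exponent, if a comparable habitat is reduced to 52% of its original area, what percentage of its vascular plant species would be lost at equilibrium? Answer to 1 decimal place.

z = ln(117/67) / ln(6.96/1.111) = 0.5575 / 1.8349 = 0.3038
S_new/S_old = (A_new/A_old)^z = 0.52^0.3038 = exp(0.3038 × -0.6539) = 0.8198
Fraction lost = 1 − 0.8198 = 0.1802

18.0%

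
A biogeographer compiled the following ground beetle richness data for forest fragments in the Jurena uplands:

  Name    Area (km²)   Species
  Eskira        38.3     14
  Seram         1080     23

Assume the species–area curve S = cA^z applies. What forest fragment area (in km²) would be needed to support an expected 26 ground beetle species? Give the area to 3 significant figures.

2460 km²

z = ln(23/14) / ln(1080/38.3) = 0.4964 / 3.3393 = 0.1487
c = 14 / 38.3^0.1487 = 14 / 1.719 = 8.143
A = (26/8.143)^(1/0.1487) ⇒ ln A = ln(3.193)/0.1487 = 7.8094
A = e^7.8094 ≈ 2464 km²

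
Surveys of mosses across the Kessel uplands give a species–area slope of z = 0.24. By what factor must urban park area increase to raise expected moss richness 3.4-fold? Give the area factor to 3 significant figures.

(A₂/A₁)^0.24 = 3.4, so A₂/A₁ = 3.4^(1/0.24) = 3.4^4.167
ln(A₂/A₁) = ln 3.4 / 0.24 = 1.2238 / 0.24 = 5.0991
A₂/A₁ = e^5.0991 ≈ 163.9

164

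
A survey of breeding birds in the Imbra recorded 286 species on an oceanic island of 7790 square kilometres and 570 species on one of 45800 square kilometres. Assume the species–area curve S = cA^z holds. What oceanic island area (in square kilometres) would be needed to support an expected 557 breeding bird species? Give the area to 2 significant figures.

z = ln(570/286) / ln(45800/7790) = 0.6896 / 1.7714 = 0.3893
c = 286 / 7790^0.3893 = 286 / 32.74 = 8.737
A = (557/8.737)^(1/0.3893) ⇒ ln A = ln(63.75)/0.3893 = 10.6728
A = e^10.6728 ≈ 43165 square kilometres

43000 square kilometres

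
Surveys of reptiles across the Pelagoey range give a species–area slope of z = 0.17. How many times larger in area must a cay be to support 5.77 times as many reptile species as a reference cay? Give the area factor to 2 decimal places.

30026.50

(A₂/A₁)^0.17 = 5.77, so A₂/A₁ = 5.77^(1/0.17) = 5.77^5.882
ln(A₂/A₁) = ln 5.77 / 0.17 = 1.7527 / 0.17 = 10.3098
A₂/A₁ = e^10.3098 ≈ 30027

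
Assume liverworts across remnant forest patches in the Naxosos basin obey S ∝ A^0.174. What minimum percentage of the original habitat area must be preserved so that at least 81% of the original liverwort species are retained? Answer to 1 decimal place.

29.8%

Need (A_new/A_old)^0.174 = 0.81, so A_new/A_old = 0.81^(1/0.174) = 0.81^5.747
ln(A_new/A_old) = ln 0.81 / 0.174 = -0.2107 / 0.174 = -1.2110
A_new/A_old = e^-1.2110 ≈ 0.2979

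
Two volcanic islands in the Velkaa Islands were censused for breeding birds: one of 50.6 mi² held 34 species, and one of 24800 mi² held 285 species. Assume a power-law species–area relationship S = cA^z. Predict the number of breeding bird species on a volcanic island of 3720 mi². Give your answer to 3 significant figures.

z = ln(285/34) / ln(24800/50.6) = 2.1261 / 6.1946 = 0.3432
c = 34 / 50.6^0.3432 = 34 / 3.845 = 8.843
S₃ = 8.843 × 3720^0.3432 = 8.843 × 16.81 ≈ 148.6

149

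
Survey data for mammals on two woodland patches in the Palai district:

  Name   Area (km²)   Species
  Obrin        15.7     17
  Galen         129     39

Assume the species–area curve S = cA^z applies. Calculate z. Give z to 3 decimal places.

Taking logs: ln S = ln c + z ln A, so z = (ln S₂ − ln S₁)/(ln A₂ − ln A₁).
z = ln(39/17) / ln(129/15.7) = ln(2.294) / ln(8.217) = 0.8303 / 2.1062 = 0.3942

0.394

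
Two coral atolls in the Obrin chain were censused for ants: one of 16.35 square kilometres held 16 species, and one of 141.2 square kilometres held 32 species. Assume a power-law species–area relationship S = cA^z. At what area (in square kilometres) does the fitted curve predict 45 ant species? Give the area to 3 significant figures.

408 square kilometres

z = ln(32/16) / ln(141.2/16.35) = 0.6931 / 2.1559 = 0.3215
c = 16 / 16.35^0.3215 = 16 / 2.456 = 6.516
A = (45/6.516)^(1/0.3215) ⇒ ln A = ln(6.906)/0.3215 = 6.0106
A = e^6.0106 ≈ 407.7 square kilometres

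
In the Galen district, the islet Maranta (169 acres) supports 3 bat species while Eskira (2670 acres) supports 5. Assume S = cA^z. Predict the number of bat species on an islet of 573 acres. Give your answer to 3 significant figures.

z = ln(5/3) / ln(2670/169) = 0.5108 / 2.7599 = 0.1851
c = 3 / 169^0.1851 = 3 / 2.584 = 1.161
S₃ = 1.161 × 573^0.1851 = 1.161 × 3.24 ≈ 3.761

3.76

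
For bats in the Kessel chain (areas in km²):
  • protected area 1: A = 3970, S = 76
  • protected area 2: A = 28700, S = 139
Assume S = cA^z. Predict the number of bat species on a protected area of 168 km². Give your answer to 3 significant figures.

28.9

z = ln(139/76) / ln(28700/3970) = 0.6037 / 1.9781 = 0.3052
c = 76 / 3970^0.3052 = 76 / 12.54 = 6.059
S₃ = 6.059 × 168^0.3052 = 6.059 × 4.777 ≈ 28.95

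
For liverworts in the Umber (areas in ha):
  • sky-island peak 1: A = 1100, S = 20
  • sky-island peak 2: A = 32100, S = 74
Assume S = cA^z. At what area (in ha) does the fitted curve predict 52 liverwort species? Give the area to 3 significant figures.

12900 ha

z = ln(74/20) / ln(32100/1100) = 1.3083 / 3.3735 = 0.3878
c = 20 / 1100^0.3878 = 20 / 15.12 = 1.323
A = (52/1.323)^(1/0.3878) ⇒ ln A = ln(39.31)/0.3878 = 9.4669
A = e^9.4669 ≈ 12924 ha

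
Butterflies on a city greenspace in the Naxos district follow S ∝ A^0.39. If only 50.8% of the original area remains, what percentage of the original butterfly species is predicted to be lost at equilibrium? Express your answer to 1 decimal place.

S_new/S_old = (A_new/A_old)^z = 0.508^0.39
= exp(0.39 × ln 0.508) = exp(0.39 × -0.6773) = exp(-0.2641) ≈ 0.7679
Fraction lost = 1 − 0.7679 = 0.2321

23.2%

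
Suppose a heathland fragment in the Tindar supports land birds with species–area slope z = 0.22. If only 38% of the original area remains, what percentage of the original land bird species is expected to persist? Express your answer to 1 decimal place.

S_new/S_old = (A_new/A_old)^z = 0.38^0.22
= exp(0.22 × ln 0.38) = exp(0.22 × -0.9676) = exp(-0.2129) ≈ 0.8083

80.8%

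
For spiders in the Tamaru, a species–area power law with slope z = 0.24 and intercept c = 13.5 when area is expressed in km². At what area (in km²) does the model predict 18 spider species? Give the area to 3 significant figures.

18 = 13.5 × A^0.24  ⇒  A^0.24 = 18/13.5 = 1.333
ln A = ln(1.333) / 0.24 = 0.2877 / 0.24 = 1.1987
A = e^1.1987 ≈ 3.316 km²

3.32 km²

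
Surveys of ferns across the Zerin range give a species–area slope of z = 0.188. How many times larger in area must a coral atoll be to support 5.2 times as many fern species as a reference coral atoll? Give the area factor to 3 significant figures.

(A₂/A₁)^0.188 = 5.2, so A₂/A₁ = 5.2^(1/0.188) = 5.2^5.319
ln(A₂/A₁) = ln 5.2 / 0.188 = 1.6487 / 0.188 = 8.7695
A₂/A₁ = e^8.7695 ≈ 6435

6430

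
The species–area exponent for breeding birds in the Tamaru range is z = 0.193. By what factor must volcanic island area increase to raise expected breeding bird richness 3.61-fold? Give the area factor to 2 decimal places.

(A₂/A₁)^0.193 = 3.61, so A₂/A₁ = 3.61^(1/0.193) = 3.61^5.181
ln(A₂/A₁) = ln 3.61 / 0.193 = 1.2837 / 0.193 = 6.6513
A₂/A₁ = e^6.6513 ≈ 773.8

773.82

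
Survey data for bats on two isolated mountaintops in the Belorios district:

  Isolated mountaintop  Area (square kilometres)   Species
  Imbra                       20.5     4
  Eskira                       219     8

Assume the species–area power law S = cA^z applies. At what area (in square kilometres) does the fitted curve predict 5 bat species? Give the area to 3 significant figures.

z = ln(8/4) / ln(219/20.5) = 0.6931 / 2.3686 = 0.2926
c = 4 / 20.5^0.2926 = 4 / 2.42 = 1.653
A = (5/1.653)^(1/0.2926) ⇒ ln A = ln(3.025)/0.2926 = 3.7830
A = e^3.7830 ≈ 43.95 square kilometres

43.9 square kilometres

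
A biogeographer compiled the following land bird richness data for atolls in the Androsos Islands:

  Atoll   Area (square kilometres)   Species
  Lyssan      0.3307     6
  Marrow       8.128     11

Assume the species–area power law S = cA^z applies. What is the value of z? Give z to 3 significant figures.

0.189

Taking logs: ln S = ln c + z ln A, so z = (ln S₂ − ln S₁)/(ln A₂ − ln A₁).
z = ln(11/6) / ln(8.128/0.3307) = ln(1.833) / ln(24.58) = 0.6061 / 3.2019 = 0.1893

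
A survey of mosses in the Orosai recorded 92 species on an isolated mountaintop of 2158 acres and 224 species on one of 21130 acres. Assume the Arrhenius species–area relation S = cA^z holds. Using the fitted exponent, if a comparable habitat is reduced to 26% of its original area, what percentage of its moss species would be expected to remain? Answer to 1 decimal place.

z = ln(224/92) / ln(21130/2158) = 0.8899 / 2.2815 = 0.3900
S_new/S_old = (A_new/A_old)^z = 0.26^0.3900 = exp(0.3900 × -1.3471) = 0.5913

59.1%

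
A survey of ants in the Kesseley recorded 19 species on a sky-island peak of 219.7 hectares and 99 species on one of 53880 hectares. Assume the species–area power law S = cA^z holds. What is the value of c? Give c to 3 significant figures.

3.77

z = ln(S₂/S₁) / ln(A₂/A₁) = ln(99/19) / ln(53880/219.7) = 1.6507 / 5.5023 = 0.3000
c = S₁ / A₁^z = 19 / 219.7^0.3000 = 19 / 5.041 = 3.769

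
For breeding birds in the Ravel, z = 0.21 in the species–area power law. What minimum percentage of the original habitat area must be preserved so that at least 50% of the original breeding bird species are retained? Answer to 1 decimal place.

Need (A_new/A_old)^0.21 = 0.5, so A_new/A_old = 0.5^(1/0.21) = 0.5^4.762
ln(A_new/A_old) = ln 0.5 / 0.21 = -0.6931 / 0.21 = -3.3007
A_new/A_old = e^-3.3007 ≈ 0.03686

3.7%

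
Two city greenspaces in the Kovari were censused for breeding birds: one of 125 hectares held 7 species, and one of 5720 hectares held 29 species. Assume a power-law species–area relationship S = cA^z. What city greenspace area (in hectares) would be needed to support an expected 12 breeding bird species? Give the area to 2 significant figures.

z = ln(29/7) / ln(5720/125) = 1.4214 / 3.8234 = 0.3718
c = 7 / 125^0.3718 = 7 / 6.019 = 1.163
A = (12/1.163)^(1/0.3718) ⇒ ln A = ln(10.32)/0.3718 = 6.2782
A = e^6.2782 ≈ 532.8 hectares

530 hectares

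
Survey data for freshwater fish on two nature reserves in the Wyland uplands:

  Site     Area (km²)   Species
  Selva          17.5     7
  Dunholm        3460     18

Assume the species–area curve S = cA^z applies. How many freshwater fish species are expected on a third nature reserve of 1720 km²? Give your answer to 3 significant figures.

15.9

z = ln(18/7) / ln(3460/17.5) = 0.9445 / 5.2868 = 0.1786
c = 7 / 17.5^0.1786 = 7 / 1.667 = 4.198
S₃ = 4.198 × 1720^0.1786 = 4.198 × 3.785 ≈ 15.89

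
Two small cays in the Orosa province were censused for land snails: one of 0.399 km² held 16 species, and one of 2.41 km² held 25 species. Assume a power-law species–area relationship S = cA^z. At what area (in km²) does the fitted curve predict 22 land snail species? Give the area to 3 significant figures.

1.44 km²

z = ln(25/16) / ln(2.41/0.399) = 0.4463 / 1.7984 = 0.2482
c = 16 / 0.399^0.2482 = 16 / 0.7961 = 20.1
A = (22/20.1)^(1/0.2482) ⇒ ln A = ln(1.095)/0.2482 = 0.3645
A = e^0.3645 ≈ 1.44 km²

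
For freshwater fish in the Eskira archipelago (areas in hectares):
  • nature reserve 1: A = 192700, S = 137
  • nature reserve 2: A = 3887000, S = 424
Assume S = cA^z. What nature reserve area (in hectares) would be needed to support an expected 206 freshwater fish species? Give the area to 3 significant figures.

570000 hectares

z = ln(424/137) / ln(3887000/192700) = 1.1298 / 3.0043 = 0.3761
c = 137 / 192700^0.3761 = 137 / 97.14 = 1.41
A = (206/1.41)^(1/0.3761) ⇒ ln A = ln(146.1)/0.3761 = 13.2536
A = e^13.2536 ≈ 570103 hectares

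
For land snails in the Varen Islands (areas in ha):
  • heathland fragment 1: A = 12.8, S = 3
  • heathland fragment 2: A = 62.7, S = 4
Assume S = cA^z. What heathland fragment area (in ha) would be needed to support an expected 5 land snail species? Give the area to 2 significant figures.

z = ln(4/3) / ln(62.7/12.8) = 0.2877 / 1.5889 = 0.1811
c = 3 / 12.8^0.1811 = 3 / 1.587 = 1.891
A = (5/1.891)^(1/0.1811) ⇒ ln A = ln(2.644)/0.1811 = 5.3708
A = e^5.3708 ≈ 215 ha

220 ha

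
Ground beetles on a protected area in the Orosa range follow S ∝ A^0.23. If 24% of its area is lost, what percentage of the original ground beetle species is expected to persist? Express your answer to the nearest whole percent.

S_new/S_old = (A_new/A_old)^z = 0.76^0.23
= exp(0.23 × ln 0.76) = exp(0.23 × -0.2744) = exp(-0.0631) ≈ 0.9388

94%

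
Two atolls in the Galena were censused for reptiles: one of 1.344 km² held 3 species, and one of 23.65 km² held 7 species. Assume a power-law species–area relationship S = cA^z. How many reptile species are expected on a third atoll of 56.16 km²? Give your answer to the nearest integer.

9

z = ln(7/3) / ln(23.65/1.344) = 0.8473 / 2.8677 = 0.2955
c = 3 / 1.344^0.2955 = 3 / 1.091 = 2.749
S₃ = 2.749 × 56.16^0.2955 = 2.749 × 3.288 ≈ 9.038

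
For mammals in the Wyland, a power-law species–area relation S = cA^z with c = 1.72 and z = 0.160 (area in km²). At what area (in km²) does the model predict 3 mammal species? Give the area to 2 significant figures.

3 = 1.72 × A^0.16  ⇒  A^0.16 = 3/1.72 = 1.744
ln A = ln(1.744) / 0.16 = 0.5563 / 0.16 = 3.4768
A = e^3.4768 ≈ 32.36 km²

32 km²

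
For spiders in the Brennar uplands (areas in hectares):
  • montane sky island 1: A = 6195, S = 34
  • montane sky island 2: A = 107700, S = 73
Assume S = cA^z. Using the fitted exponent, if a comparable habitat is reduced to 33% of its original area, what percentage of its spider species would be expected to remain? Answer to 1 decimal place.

z = ln(73/34) / ln(107700/6195) = 0.7641 / 2.8556 = 0.2676
S_new/S_old = (A_new/A_old)^z = 0.33^0.2676 = exp(0.2676 × -1.1087) = 0.7433

74.3%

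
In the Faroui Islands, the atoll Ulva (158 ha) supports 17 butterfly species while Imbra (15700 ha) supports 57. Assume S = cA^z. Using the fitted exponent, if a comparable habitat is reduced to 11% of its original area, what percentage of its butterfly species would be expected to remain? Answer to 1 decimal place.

56.0%

z = ln(57/17) / ln(15700/158) = 1.2098 / 4.5988 = 0.2631
S_new/S_old = (A_new/A_old)^z = 0.11^0.2631 = exp(0.2631 × -2.2073) = 0.5595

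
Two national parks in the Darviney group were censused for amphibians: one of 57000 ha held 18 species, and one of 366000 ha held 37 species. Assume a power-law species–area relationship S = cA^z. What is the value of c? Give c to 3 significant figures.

0.259

z = ln(S₂/S₁) / ln(A₂/A₁) = ln(37/18) / ln(366000/57000) = 0.7205 / 1.8596 = 0.3875
c = S₁ / A₁^z = 18 / 57000^0.3875 = 18 / 69.63 = 0.2585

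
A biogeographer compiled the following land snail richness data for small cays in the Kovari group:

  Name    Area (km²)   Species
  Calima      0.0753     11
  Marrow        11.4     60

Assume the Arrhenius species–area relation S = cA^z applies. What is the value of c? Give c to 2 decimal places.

26.36

z = ln(S₂/S₁) / ln(A₂/A₁) = ln(60/11) / ln(11.4/0.0753) = 1.6964 / 5.0199 = 0.3379
c = S₁ / A₁^z = 11 / 0.0753^0.3379 = 11 / 0.4173 = 26.36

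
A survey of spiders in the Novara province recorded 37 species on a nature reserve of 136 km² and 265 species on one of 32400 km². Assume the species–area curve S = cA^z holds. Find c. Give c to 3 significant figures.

6.32

z = ln(S₂/S₁) / ln(A₂/A₁) = ln(265/37) / ln(32400/136) = 1.9688 / 5.4733 = 0.3597
c = S₁ / A₁^z = 37 / 136^0.3597 = 37 / 5.854 = 6.32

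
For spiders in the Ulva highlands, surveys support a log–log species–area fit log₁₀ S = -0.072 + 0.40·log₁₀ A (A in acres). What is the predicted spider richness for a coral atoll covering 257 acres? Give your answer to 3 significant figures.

S = 0.8472 × 257^0.4 = 0.8472 × 9.204 ≈ 7.798

7.80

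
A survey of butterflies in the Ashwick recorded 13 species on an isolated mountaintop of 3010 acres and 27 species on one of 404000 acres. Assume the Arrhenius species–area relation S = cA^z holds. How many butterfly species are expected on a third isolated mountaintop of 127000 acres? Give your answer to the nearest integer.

z = ln(27/13) / ln(404000/3010) = 0.7309 / 4.8995 = 0.1492
c = 13 / 3010^0.1492 = 13 / 3.303 = 3.936
S₃ = 3.936 × 127000^0.1492 = 3.936 × 5.773 ≈ 22.72

23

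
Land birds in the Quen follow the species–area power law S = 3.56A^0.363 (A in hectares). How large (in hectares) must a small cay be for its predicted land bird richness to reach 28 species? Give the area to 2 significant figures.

28 = 3.56 × A^0.363  ⇒  A^0.363 = 28/3.56 = 7.865
ln A = ln(7.865) / 0.363 = 2.0624 / 0.363 = 5.6817
A = e^5.6817 ≈ 293.4 hectares

290 hectares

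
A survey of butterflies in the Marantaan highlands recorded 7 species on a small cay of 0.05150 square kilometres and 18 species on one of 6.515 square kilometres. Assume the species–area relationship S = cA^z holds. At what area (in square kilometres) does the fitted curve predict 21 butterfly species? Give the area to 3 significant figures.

z = ln(18/7) / ln(6.515/0.0515) = 0.9445 / 4.8403 = 0.1951
c = 7 / 0.0515^0.1951 = 7 / 0.5606 = 12.49
A = (21/12.49)^(1/0.1951) ⇒ ln A = ln(1.682)/0.1951 = 2.6641
A = e^2.6641 ≈ 14.36 square kilometres

14.4 square kilometres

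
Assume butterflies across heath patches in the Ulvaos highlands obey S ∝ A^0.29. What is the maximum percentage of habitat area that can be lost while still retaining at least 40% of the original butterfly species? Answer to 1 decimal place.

Need (A_new/A_old)^0.29 = 0.4, so A_new/A_old = 0.4^(1/0.29) = 0.4^3.448
ln(A_new/A_old) = ln 0.4 / 0.29 = -0.9163 / 0.29 = -3.1596
A_new/A_old = e^-3.1596 ≈ 0.04244
Fraction that can be lost = 1 − 0.04244 = 0.9576

95.8%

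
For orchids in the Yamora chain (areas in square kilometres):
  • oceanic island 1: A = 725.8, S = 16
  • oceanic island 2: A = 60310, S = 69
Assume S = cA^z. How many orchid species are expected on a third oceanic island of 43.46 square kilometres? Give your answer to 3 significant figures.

6.31

z = ln(69/16) / ln(60310/725.8) = 1.4615 / 4.4200 = 0.3307
c = 16 / 725.8^0.3307 = 16 / 8.83 = 1.812
S₃ = 1.812 × 43.46^0.3307 = 1.812 × 3.481 ≈ 6.307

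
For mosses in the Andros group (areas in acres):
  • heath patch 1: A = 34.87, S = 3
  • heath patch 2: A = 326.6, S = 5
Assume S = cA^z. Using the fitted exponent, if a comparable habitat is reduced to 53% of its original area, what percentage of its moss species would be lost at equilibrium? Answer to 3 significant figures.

z = ln(5/3) / ln(326.6/34.87) = 0.5108 / 2.2371 = 0.2283
S_new/S_old = (A_new/A_old)^z = 0.53^0.2283 = exp(0.2283 × -0.6349) = 0.865
Fraction lost = 1 − 0.865 = 0.135

13.5%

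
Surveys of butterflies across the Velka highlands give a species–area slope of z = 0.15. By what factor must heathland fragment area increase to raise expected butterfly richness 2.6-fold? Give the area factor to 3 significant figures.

(A₂/A₁)^0.15 = 2.6, so A₂/A₁ = 2.6^(1/0.15) = 2.6^6.667
ln(A₂/A₁) = ln 2.6 / 0.15 = 0.9555 / 0.15 = 6.3701
A₂/A₁ = e^6.3701 ≈ 584.1

584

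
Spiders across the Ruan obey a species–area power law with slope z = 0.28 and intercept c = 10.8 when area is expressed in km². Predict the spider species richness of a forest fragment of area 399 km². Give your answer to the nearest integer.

58

S = 10.8 × 399^0.28 = 10.8 × 5.349 ≈ 57.77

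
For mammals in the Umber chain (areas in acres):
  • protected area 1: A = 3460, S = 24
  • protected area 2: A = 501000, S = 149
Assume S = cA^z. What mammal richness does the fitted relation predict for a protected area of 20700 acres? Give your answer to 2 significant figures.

z = ln(149/24) / ln(501000/3460) = 1.8259 / 4.9753 = 0.3670
c = 24 / 3460^0.3670 = 24 / 19.9 = 1.206
S₃ = 1.206 × 20700^0.3670 = 1.206 × 38.36 ≈ 46.27

46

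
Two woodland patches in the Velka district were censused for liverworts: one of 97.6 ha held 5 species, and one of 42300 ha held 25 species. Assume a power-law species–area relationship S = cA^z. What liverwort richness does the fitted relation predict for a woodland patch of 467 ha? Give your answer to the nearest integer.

z = ln(25/5) / ln(42300/97.6) = 1.6094 / 6.0717 = 0.2651
c = 5 / 97.6^0.2651 = 5 / 3.368 = 1.485
S₃ = 1.485 × 467^0.2651 = 1.485 × 5.1 ≈ 7.572

8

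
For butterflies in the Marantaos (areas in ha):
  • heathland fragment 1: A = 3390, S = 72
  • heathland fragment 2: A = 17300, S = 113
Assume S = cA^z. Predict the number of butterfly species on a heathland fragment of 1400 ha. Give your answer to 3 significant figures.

56.4

z = ln(113/72) / ln(17300/3390) = 0.4507 / 1.6299 = 0.2765
c = 72 / 3390^0.2765 = 72 / 9.467 = 7.605
S₃ = 7.605 × 1400^0.2765 = 7.605 × 7.413 ≈ 56.38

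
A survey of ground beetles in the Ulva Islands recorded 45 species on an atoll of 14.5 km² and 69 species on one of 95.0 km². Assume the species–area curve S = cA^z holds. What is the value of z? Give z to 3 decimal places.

0.227

Taking logs: ln S = ln c + z ln A, so z = (ln S₂ − ln S₁)/(ln A₂ − ln A₁).
z = ln(69/45) / ln(95/14.5) = ln(1.533) / ln(6.552) = 0.4274 / 1.8797 = 0.2274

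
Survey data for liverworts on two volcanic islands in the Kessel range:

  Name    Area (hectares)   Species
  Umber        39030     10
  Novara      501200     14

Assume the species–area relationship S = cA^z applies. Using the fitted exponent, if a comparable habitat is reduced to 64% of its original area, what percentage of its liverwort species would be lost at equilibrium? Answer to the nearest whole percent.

z = ln(14/10) / ln(501200/39030) = 0.3365 / 2.5527 = 0.1318
S_new/S_old = (A_new/A_old)^z = 0.64^0.1318 = exp(0.1318 × -0.4463) = 0.9429
Fraction lost = 1 − 0.9429 = 0.05713

6%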